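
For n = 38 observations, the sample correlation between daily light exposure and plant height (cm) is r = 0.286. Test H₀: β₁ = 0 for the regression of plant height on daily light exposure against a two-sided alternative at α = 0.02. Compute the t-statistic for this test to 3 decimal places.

t = 1.791

t = r·√(n − 2)/√(1 − r²) = 0.286·√36/√0.918204 = 1.791.
df = n − 2 = 36.
Two-sided p ≈ 0.0817, which is ≥ 0.02, so fail to reject H₀.
The data do not give significant evidence of a linear association between daily light exposure and plant height.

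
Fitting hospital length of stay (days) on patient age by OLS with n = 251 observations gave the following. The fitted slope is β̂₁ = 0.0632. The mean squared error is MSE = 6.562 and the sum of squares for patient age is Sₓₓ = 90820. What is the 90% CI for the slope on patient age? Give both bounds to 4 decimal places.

SE(β̂₁) = √(MSE/Sₓₓ) = √(6.562/90820) = 0.00850017.
df = n − 2 = 249.
t* = t_{0.05, 249} = 1.650996.
Margin = t* × SE = 1.650996 × 0.00850017 = 0.014034.
CI: 0.0632 ± 0.014034 → (0.0492, 0.0772).
With 90% confidence, each one-unit increase in patient age is associated with a change of between 0.0492 and 0.0772 days in hospital length of stay.

(0.0492, 0.0772)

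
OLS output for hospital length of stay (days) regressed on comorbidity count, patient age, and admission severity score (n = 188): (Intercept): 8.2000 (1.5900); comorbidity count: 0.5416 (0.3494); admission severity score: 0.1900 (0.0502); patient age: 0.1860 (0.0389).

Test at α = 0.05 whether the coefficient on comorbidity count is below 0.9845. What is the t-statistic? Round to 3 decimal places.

t = -1.268

Read off: b = 0.5416, SE = 0.3494 for comorbidity count.
H₀: β₁ = 0.9845 vs H₁: β₁ < 0.9845.
t = (0.5416 − 0.9845) / 0.3494 = -1.268.
df = n − k − 1 = 188 − 3 − 1 = 184.
One-sided p ≈ 0.1033, which is ≥ 0.05, so fail to reject H₀.
The data do not give significant evidence that the true slope on comorbidity count is below 0.9845 days per unit, holding the other predictors fixed.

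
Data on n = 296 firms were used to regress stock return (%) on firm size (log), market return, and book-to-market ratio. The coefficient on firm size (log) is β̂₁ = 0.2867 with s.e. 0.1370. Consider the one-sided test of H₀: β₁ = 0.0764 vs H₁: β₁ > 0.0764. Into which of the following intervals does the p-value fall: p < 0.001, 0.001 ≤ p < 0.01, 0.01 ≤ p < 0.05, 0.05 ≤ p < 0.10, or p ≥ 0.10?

0.05 ≤ p < 0.10

t = (0.2867 − 0.0764) / 0.1370 = 1.535.
df = n − k − 1 = 296 − 3 − 1 = 292.
One-sided p = P(T_{292} > t) ≈ 0.0629.
So 0.05 ≤ p < 0.10.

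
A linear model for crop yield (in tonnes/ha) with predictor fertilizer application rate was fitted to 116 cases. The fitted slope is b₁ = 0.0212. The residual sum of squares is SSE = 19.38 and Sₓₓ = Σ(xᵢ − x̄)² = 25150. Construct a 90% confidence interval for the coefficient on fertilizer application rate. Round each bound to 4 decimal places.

(0.0169, 0.0255)

MSE = SSE/(n − 2) = 19.38/114 = 0.17.
SE(b₁) = √(MSE/Sₓₓ) = √(0.17/25150) = 0.00259989.
df = n − 2 = 114.
t* = t_{0.05, 114} = 1.65833.
Margin = t* × SE = 1.65833 × 0.00259989 = 0.004311.
CI: 0.0212 ± 0.004311 → (0.0169, 0.0255).
With 90% confidence, each one-unit increase in fertilizer application rate is associated with a change of between 0.0169 and 0.0255 tonnes/ha in crop yield.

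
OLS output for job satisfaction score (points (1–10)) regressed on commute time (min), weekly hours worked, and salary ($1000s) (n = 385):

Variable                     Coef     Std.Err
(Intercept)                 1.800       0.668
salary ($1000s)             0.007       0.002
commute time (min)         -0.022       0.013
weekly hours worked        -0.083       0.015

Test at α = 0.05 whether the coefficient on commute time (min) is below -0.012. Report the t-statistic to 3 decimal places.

t = -0.769

Read off: b = -0.022, SE = 0.013 for commute time (min).
H₀: β₁ = -0.012 vs H₁: β₁ < -0.012.
t = (-0.022 − (-0.012)) / 0.013 = -0.769.
df = n − k − 1 = 385 − 3 − 1 = 381.
One-sided p ≈ 0.2211, which is ≥ 0.05, so fail to reject H₀.
The data do not give significant evidence that the true slope on commute time (min) is below -0.012 points (1–10) per unit, holding the other predictors fixed.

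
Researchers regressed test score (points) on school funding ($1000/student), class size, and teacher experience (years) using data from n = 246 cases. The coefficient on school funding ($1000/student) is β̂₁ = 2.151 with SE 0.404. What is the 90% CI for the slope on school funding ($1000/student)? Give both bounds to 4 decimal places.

(1.4839, 2.8181)

df = n − k − 1 = 246 − 3 − 1 = 242.
t* = t_{0.05, 242} = 1.651175.
Margin = t* × SE = 1.651175 × 0.404 = 0.667075.
CI: 2.151 ± 0.667075 → (1.4839, 2.8181).
With 90% confidence, each one-unit increase in school funding ($1000/student) is associated with a change of between 1.4839 and 2.8181 points in test score, holding the other predictors fixed.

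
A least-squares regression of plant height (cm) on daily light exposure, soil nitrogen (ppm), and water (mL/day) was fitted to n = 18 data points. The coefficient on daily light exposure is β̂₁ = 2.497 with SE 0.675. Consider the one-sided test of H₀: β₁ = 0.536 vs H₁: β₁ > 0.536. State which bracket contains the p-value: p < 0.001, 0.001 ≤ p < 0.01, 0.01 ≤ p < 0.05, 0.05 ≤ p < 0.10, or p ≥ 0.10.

0.001 ≤ p < 0.01

t = (2.497 − 0.536) / 0.675 = 2.905.
df = n − k − 1 = 18 − 3 − 1 = 14.
One-sided p = P(T_{14} > t) ≈ 0.0058.
So 0.001 ≤ p < 0.01.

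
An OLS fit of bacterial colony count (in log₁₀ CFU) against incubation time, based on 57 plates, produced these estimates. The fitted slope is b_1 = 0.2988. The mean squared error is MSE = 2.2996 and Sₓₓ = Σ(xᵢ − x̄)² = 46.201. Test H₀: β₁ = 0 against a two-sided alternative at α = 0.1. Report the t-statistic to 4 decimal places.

SE(b_1) = √(MSE/Sₓₓ) = √(2.2996/46.201) = 0.2231.
t = 0.2988 / 0.2231 = 1.3393.
df = n − 2 = 55.
Two-sided p ≈ 0.1860, which is ≥ 0.1, so fail to reject H₀.
The data do not give significant evidence of an association between incubation time and bacterial colony count.

t = 1.3393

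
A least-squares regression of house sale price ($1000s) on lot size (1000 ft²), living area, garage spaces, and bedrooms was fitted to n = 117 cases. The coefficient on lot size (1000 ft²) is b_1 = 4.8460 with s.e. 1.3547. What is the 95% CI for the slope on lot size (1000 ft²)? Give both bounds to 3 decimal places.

df = n − k − 1 = 117 − 4 − 1 = 112.
t* = t_{0.025, 112} = 1.981372.
Margin = t* × SE = 1.981372 × 1.3547 = 2.68416.
CI: 4.8460 ± 2.68416 → (2.162, 7.530).
With 95% confidence, each one-unit increase in lot size (1000 ft²) is associated with a change of between 2.162 and 7.530 $1000s in house sale price, holding the other predictors fixed.

(2.162, 7.530)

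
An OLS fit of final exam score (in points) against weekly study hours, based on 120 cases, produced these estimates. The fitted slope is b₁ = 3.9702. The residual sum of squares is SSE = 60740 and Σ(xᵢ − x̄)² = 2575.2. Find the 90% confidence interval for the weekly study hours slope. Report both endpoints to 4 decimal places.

MSE = SSE/(n − 2) = 60740/118 = 514.746.
SE(b₁) = √(MSE/Sₓₓ) = √(514.746/2575.2) = 0.447086.
df = n − 2 = 118.
t* = t_{0.05, 118} = 1.65787.
Margin = t* × SE = 1.65787 × 0.447086 = 0.741210.
CI: 3.9702 ± 0.741210 → (3.2290, 4.7114).
With 90% confidence, each one-unit increase in weekly study hours is associated with a change of between 3.2290 and 4.7114 points in final exam score.

(3.2290, 4.7114)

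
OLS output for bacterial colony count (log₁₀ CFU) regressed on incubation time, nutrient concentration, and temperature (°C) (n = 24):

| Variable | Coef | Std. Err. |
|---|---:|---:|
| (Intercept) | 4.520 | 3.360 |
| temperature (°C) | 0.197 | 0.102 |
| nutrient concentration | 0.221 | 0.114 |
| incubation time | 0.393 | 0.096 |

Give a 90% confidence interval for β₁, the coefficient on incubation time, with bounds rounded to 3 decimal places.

Read off: b = 0.393, SE = 0.096 for incubation time.
df = n − k − 1 = 24 − 3 − 1 = 20.
t* = t_{0.05, 20} = 1.724718.
Margin = t* × SE = 1.724718 × 0.096 = 0.16557.
CI: 0.393 ± 0.16557 → (0.227, 0.559).

(0.227, 0.559)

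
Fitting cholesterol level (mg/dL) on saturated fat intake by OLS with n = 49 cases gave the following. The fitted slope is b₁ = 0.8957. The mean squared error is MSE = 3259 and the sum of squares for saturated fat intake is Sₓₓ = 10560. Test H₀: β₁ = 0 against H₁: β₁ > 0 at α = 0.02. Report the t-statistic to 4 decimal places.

SE(b₁) = √(MSE/Sₓₓ) = √(3259/10560) = 0.555533.
t = 0.8957 / 0.555533 = 1.6123.
df = n − 2 = 47.
One-sided p ≈ 0.0568, which is ≥ 0.02, so fail to reject H₀.
The data do not give significant evidence that the true slope on saturated fat intake is positive.

t = 1.6123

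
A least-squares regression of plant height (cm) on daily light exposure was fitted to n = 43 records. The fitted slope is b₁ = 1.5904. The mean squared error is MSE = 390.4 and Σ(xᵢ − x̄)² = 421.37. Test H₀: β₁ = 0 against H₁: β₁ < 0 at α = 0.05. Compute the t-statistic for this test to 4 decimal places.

SE(b₁) = √(MSE/Sₓₓ) = √(390.4/421.37) = 0.96255.
t = 1.5904 / 0.96255 = 1.6523.
df = n − 2 = 41.
One-sided p ≈ 0.9469, which is ≥ 0.05, so fail to reject H₀.
The data do not give significant evidence that the true slope on daily light exposure is negative.

t = 1.6523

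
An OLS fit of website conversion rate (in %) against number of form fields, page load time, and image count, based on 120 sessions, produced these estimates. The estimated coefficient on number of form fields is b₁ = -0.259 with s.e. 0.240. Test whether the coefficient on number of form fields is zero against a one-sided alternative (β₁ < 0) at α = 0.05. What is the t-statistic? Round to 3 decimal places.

t = -1.079

H₀: β₁ = 0 vs H₁: β₁ < 0.
t = (b₁ − β₁⁰)/SE = -0.259 / 0.240 = -1.079.
df = n − k − 1 = 120 − 3 − 1 = 116.
One-sided p ≈ 0.1414, which is ≥ 0.05, so fail to reject H₀.
The data do not give significant evidence that the true slope on number of form fields is negative, holding the other predictors fixed.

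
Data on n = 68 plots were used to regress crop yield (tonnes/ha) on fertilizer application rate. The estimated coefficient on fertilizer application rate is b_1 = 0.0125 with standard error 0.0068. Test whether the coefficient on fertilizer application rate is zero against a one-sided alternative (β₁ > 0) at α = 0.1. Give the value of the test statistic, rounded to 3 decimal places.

H₀: β₁ = 0 vs H₁: β₁ > 0.
t = (b_1 − β₁⁰)/SE = 0.0125 / 0.0068 = 1.838.
df = n − 2 = 68 − 2 = 66.
One-sided p ≈ 0.0353, which is < 0.1, so reject H₀.
There is evidence that the true slope on fertilizer application rate is positive.

t = 1.838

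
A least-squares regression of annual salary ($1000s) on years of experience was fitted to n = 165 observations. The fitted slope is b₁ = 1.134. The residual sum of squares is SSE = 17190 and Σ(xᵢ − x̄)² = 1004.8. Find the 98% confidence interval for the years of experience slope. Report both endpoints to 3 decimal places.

MSE = SSE/(n − 2) = 17190/163 = 105.46.
SE(b₁) = √(MSE/Sₓₓ) = √(105.46/1004.8) = 0.32397.
df = n − 2 = 163.
t* = t_{0.01, 163} = 2.349442.
Margin = t* × SE = 2.349442 × 0.32397 = 0.76115.
CI: 1.134 ± 0.76115 → (0.373, 1.895).
With 98% confidence, each one-unit increase in years of experience is associated with a change of between 0.373 and 1.895 $1000s in annual salary.

(0.373, 1.895)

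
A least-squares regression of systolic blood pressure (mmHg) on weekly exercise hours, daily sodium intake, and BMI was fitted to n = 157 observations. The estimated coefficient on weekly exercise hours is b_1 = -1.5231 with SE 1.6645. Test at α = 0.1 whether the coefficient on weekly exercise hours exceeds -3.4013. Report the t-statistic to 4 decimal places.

t = 1.1284

H₀: β₁ = -3.4013 vs H₁: β₁ > -3.4013.
t = (b_1 − β₁⁰)/SE = (-1.5231 − (-3.4013)) / 1.6645 = 1.1284.
df = n − k − 1 = 157 − 3 − 1 = 153.
One-sided p ≈ 0.1305, which is ≥ 0.1, so fail to reject H₀.
The data do not give significant evidence that the true slope on weekly exercise hours exceeds -3.4013 mmHg per unit, holding the other predictors fixed.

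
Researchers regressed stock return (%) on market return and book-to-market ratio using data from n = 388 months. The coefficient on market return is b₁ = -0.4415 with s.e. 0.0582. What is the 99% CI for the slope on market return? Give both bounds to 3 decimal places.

(-0.592, -0.291)

df = n − k − 1 = 388 − 2 − 1 = 385.
t* = t_{0.005, 385} = 2.588659.
Margin = t* × SE = 2.588659 × 0.0582 = 0.15066.
CI: -0.4415 ± 0.15066 → (-0.592, -0.291).
With 99% confidence, each one-unit increase in market return is associated with a change of between -0.592 and -0.291 % in stock return, holding the other predictors fixed.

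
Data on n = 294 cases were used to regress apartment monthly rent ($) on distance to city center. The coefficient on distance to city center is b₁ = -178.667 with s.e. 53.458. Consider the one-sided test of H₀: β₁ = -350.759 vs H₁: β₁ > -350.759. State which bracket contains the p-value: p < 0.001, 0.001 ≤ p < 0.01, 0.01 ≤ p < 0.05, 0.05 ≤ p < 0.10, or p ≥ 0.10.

p < 0.001

t = (-178.667 − (-350.759)) / 53.458 = 3.219.
df = n − 2 = 294 − 2 = 292.
One-sided p = P(T_{292} > t) ≈ 0.0007.
So p < 0.001.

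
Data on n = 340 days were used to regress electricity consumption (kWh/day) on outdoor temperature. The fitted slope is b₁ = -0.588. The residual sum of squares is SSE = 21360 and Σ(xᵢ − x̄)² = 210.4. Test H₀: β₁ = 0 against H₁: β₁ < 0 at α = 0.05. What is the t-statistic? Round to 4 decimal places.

t = -1.0729

MSE = SSE/(n − 2) = 21360/338 = 63.1953.
SE(b₁) = √(MSE/Sₓₓ) = √(63.1953/210.4) = 0.548049.
t = -0.588 / 0.548049 = -1.0729.
df = n − 2 = 338.
One-sided p ≈ 0.1420, which is ≥ 0.05, so fail to reject H₀.
The data do not give significant evidence that the true slope on outdoor temperature is negative.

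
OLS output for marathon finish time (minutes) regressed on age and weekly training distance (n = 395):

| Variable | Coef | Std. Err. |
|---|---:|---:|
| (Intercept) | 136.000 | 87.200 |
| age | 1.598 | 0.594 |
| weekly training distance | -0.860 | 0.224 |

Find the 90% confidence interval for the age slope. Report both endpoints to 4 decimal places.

(0.6186, 2.5774)

Read off: b = 1.598, SE = 0.594 for age.
df = n − k − 1 = 395 − 2 − 1 = 392.
t* = t_{0.05, 392} = 1.64875.
Margin = t* × SE = 1.64875 × 0.594 = 0.979358.
CI: 1.598 ± 0.979358 → (0.6186, 2.5774).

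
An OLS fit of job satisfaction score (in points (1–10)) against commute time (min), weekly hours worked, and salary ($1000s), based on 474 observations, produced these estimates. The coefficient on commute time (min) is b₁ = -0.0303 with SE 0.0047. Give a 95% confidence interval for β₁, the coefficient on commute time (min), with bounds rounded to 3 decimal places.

df = n − k − 1 = 474 − 3 − 1 = 470.
t* = t_{0.025, 470} = 1.965024.
Margin = t* × SE = 1.965024 × 0.0047 = 0.00924.
CI: -0.0303 ± 0.00924 → (-0.040, -0.021).
With 95% confidence, each one-unit increase in commute time (min) is associated with a change of between -0.040 and -0.021 points (1–10) in job satisfaction score, holding the other predictors fixed.

(-0.040, -0.021)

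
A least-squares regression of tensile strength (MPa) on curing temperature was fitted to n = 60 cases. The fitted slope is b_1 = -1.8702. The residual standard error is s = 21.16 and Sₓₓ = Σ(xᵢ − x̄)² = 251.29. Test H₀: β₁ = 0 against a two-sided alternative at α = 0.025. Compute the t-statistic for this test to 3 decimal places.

t = -1.401

SE(b_1) = s/√Sₓₓ = 21.16/√251.29 = 1.33484.
t = -1.8702 / 1.33484 = -1.401.
df = n − 2 = 58.
Two-sided p ≈ 0.1665, which is ≥ 0.025, so fail to reject H₀.
The data do not give significant evidence of an association between curing temperature and tensile strength.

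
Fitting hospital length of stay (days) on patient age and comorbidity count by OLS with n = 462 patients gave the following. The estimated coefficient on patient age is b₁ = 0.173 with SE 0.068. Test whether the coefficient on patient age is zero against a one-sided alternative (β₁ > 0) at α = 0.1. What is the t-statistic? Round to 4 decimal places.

t = 2.5441

H₀: β₁ = 0 vs H₁: β₁ > 0.
t = (b₁ − β₁⁰)/SE = 0.173 / 0.068 = 2.5441.
df = n − k − 1 = 462 − 2 − 1 = 459.
One-sided p ≈ 0.0056, which is < 0.1, so reject H₀.
There is evidence that the true slope on patient age is positive, holding the other predictors fixed.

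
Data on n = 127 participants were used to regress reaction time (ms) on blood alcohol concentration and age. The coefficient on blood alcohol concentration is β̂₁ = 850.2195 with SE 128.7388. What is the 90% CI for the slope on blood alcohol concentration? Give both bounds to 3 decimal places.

df = n − k − 1 = 127 − 2 − 1 = 124.
t* = t_{0.05, 124} = 1.657235.
Margin = t* × SE = 1.657235 × 128.7388 = 213.35044.
CI: 850.2195 ± 213.35044 → (636.869, 1063.570).
With 90% confidence, each one-unit increase in blood alcohol concentration is associated with a change of between 636.869 and 1063.570 ms in reaction time, holding the other predictors fixed.

(636.869, 1063.570)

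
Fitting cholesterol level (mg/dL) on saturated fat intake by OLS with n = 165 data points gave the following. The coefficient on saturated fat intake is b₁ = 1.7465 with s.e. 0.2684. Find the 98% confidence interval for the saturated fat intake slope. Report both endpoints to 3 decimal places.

df = n − 2 = 165 − 2 = 163.
t* = t_{0.01, 163} = 2.349442.
Margin = t* × SE = 2.349442 × 0.2684 = 0.63059.
CI: 1.7465 ± 0.63059 → (1.116, 2.377).
With 98% confidence, each one-unit increase in saturated fat intake is associated with a change of between 1.116 and 2.377 mg/dL in cholesterol level.

(1.116, 2.377)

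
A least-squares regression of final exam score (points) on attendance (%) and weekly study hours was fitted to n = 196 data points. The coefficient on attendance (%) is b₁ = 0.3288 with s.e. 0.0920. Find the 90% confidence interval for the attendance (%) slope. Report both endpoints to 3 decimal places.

df = n − k − 1 = 196 − 2 − 1 = 193.
t* = t_{0.05, 193} = 1.652787.
Margin = t* × SE = 1.652787 × 0.0920 = 0.15206.
CI: 0.3288 ± 0.15206 → (0.177, 0.481).
With 90% confidence, each one-unit increase in attendance (%) is associated with a change of between 0.177 and 0.481 points in final exam score, holding the other predictors fixed.

(0.177, 0.481)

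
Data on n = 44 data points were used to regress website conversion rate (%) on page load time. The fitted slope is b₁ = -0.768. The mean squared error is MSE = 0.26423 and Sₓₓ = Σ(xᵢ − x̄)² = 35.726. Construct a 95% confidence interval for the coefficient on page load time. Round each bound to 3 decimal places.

SE(b₁) = √(MSE/Sₓₓ) = √(0.26423/35.726) = 0.0860001.
df = n − 2 = 42.
t* = t_{0.025, 42} = 2.018082.
Margin = t* × SE = 2.018082 × 0.0860001 = 0.17356.
CI: -0.768 ± 0.17356 → (-0.942, -0.594).
With 95% confidence, each one-unit increase in page load time is associated with a change of between -0.942 and -0.594 % in website conversion rate.

(-0.942, -0.594)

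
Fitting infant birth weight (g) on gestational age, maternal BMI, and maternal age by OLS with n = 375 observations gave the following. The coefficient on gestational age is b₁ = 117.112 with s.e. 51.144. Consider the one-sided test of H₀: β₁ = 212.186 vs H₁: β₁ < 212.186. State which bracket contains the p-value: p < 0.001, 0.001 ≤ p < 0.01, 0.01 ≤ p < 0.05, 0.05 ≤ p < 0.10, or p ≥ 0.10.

t = (117.112 − 212.186) / 51.144 = -1.859.
df = n − k − 1 = 375 − 3 − 1 = 371.
One-sided p = P(T_{371} < t) ≈ 0.0319.
So 0.01 ≤ p < 0.05.

0.01 ≤ p < 0.05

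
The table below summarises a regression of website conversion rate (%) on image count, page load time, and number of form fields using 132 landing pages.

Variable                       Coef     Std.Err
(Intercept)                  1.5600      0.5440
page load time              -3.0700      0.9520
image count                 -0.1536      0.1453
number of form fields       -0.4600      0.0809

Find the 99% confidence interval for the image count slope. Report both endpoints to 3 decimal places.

Read off: b = -0.1536, SE = 0.1453 for image count.
df = n − k − 1 = 132 − 3 − 1 = 128.
t* = t_{0.005, 128} = 2.614785.
Margin = t* × SE = 2.614785 × 0.1453 = 0.37993.
CI: -0.1536 ± 0.37993 → (-0.534, 0.226).

(-0.534, 0.226)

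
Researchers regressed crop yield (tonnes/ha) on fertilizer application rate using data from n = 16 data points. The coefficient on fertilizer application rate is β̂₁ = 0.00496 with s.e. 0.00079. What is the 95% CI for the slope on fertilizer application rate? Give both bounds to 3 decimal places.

df = n − 2 = 16 − 2 = 14.
t* = t_{0.025, 14} = 2.144787.
Margin = t* × SE = 2.144787 × 0.00079 = 0.00169.
CI: 0.00496 ± 0.00169 → (0.003, 0.007).
With 95% confidence, each one-unit increase in fertilizer application rate is associated with a change of between 0.003 and 0.007 tonnes/ha in crop yield.

(0.003, 0.007)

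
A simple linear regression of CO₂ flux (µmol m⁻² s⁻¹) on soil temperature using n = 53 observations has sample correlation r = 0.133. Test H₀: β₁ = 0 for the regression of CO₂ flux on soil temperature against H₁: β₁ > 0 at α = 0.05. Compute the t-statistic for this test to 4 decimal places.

t = 0.9583

t = r·√(n − 2)/√(1 − r²) = 0.133·√51/√0.982311 = 0.9583.
df = n − 2 = 51.
One-sided p ≈ 0.1712, which is ≥ 0.05, so fail to reject H₀.
The data do not give significant evidence of a linear association between soil temperature and CO₂ flux.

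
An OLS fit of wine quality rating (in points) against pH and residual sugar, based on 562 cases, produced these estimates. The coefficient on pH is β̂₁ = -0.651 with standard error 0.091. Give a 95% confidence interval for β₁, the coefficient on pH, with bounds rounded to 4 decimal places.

df = n − k − 1 = 562 − 2 − 1 = 559.
t* = t_{0.025, 559} = 1.964217.
Margin = t* × SE = 1.964217 × 0.091 = 0.178744.
CI: -0.651 ± 0.178744 → (-0.8297, -0.4723).
With 95% confidence, each one-unit increase in pH is associated with a change of between -0.8297 and -0.4723 points in wine quality rating, holding the other predictors fixed.

(-0.8297, -0.4723)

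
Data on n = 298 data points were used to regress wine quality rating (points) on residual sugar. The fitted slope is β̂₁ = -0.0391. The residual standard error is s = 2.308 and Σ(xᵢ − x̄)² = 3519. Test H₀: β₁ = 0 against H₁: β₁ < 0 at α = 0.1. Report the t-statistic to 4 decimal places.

SE(β̂₁) = s/√Sₓₓ = 2.308/√3519 = 0.0389069.
t = -0.0391 / 0.0389069 = -1.0050.
df = n − 2 = 296.
One-sided p ≈ 0.1579, which is ≥ 0.1, so fail to reject H₀.
The data do not give significant evidence that the true slope on residual sugar is negative.

t = -1.0050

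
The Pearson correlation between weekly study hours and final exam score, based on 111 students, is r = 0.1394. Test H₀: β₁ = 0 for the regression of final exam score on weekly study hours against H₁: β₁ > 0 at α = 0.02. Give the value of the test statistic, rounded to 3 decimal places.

t = 1.470

t = r·√(n − 2)/√(1 − r²) = 0.1394·√109/√0.980568 = 1.470.
df = n − 2 = 109.
One-sided p ≈ 0.0723, which is ≥ 0.02, so fail to reject H₀.
The data do not give significant evidence of a linear association between weekly study hours and final exam score.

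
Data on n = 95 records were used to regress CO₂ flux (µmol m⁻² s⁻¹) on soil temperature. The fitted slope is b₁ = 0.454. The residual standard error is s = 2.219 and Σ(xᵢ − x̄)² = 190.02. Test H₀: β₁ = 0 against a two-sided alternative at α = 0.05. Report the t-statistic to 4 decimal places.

t = 2.8203

SE(b₁) = s/√Sₓₓ = 2.219/√190.02 = 0.160975.
t = 0.454 / 0.160975 = 2.8203.
df = n − 2 = 93.
Two-sided p ≈ 0.0059, which is < 0.05, so reject H₀.
There is evidence that soil temperature is associated with CO₂ flux.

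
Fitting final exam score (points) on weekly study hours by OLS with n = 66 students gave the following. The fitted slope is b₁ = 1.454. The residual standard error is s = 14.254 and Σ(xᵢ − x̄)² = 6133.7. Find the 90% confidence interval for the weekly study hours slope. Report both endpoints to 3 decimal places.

SE(b₁) = s/√Sₓₓ = 14.254/√6133.7 = 0.182002.
df = n − 2 = 64.
t* = t_{0.05, 64} = 1.669013.
Margin = t* × SE = 1.669013 × 0.182002 = 0.30376.
CI: 1.454 ± 0.30376 → (1.150, 1.758).
With 90% confidence, each one-unit increase in weekly study hours is associated with a change of between 1.150 and 1.758 points in final exam score.

(1.150, 1.758)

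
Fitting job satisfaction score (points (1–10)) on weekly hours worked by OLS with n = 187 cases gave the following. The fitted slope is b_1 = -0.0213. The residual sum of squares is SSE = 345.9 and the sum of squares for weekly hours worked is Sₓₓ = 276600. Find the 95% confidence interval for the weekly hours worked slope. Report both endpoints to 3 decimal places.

MSE = SSE/(n − 2) = 345.9/185 = 1.86973.
SE(b_1) = √(MSE/Sₓₓ) = √(1.86973/276600) = 0.00259994.
df = n − 2 = 185.
t* = t_{0.025, 185} = 1.97287.
Margin = t* × SE = 1.97287 × 0.00259994 = 0.00513.
CI: -0.0213 ± 0.00513 → (-0.026, -0.016).
With 95% confidence, each one-unit increase in weekly hours worked is associated with a change of between -0.026 and -0.016 points (1–10) in job satisfaction score.

(-0.026, -0.016)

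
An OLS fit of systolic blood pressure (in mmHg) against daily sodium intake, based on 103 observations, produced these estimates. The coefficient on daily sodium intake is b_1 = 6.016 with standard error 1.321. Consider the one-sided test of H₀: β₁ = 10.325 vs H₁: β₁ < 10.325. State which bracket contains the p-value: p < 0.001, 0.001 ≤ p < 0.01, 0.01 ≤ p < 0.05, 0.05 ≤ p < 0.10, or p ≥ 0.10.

p < 0.001

t = (6.016 − 10.325) / 1.321 = -3.262.
df = n − 2 = 103 − 2 = 101.
One-sided p = P(T_{101} < t) ≈ 0.0008.
So p < 0.001.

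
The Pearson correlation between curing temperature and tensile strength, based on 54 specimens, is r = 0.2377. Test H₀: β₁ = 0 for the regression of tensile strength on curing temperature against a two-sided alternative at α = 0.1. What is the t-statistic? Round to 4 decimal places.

t = 1.7647

t = r·√(n − 2)/√(1 − r²) = 0.2377·√52/√0.943499 = 1.7647.
df = n − 2 = 52.
Two-sided p ≈ 0.0835, which is < 0.1, so reject H₀.
There is evidence of a linear association between curing temperature and tensile strength.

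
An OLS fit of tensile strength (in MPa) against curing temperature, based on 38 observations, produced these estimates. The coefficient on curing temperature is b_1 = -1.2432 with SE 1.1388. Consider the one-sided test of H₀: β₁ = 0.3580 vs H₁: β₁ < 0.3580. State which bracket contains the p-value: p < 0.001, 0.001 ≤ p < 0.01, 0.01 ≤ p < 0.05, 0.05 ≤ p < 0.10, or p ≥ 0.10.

0.05 ≤ p < 0.10

t = (-1.2432 − 0.3580) / 1.1388 = -1.406.
df = n − 2 = 38 − 2 = 36.
One-sided p = P(T_{36} < t) ≈ 0.0841.
So 0.05 ≤ p < 0.10.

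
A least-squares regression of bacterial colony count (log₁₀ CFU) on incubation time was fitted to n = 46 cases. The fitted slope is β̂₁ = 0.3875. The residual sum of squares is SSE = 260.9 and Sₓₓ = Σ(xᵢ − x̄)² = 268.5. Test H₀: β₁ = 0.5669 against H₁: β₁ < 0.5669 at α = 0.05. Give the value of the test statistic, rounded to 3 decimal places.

MSE = SSE/(n − 2) = 260.9/44 = 5.92955.
SE(β̂₁) = √(MSE/Sₓₓ) = √(5.92955/268.5) = 0.148607.
t = (0.3875 − 0.5669) / 0.148607 = -1.207.
df = n − 2 = 44.
One-sided p ≈ 0.1169, which is ≥ 0.05, so fail to reject H₀.
The data do not give significant evidence that the true slope on incubation time is below 0.5669 log₁₀ CFU per unit.

t = -1.207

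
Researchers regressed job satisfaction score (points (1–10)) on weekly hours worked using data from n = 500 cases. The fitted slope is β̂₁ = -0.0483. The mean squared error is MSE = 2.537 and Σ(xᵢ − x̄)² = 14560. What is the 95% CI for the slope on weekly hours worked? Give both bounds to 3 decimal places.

(-0.074, -0.022)

SE(β̂₁) = √(MSE/Sₓₓ) = √(2.537/14560) = 0.0132002.
df = n − 2 = 498.
t* = t_{0.025, 498} = 1.964739.
Margin = t* × SE = 1.964739 × 0.0132002 = 0.02593.
CI: -0.0483 ± 0.02593 → (-0.074, -0.022).
With 95% confidence, each one-unit increase in weekly hours worked is associated with a change of between -0.074 and -0.022 points (1–10) in job satisfaction score.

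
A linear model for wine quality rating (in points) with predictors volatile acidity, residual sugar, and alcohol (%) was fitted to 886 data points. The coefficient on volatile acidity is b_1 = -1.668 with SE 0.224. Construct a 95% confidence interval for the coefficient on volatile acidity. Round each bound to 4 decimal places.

df = n − k − 1 = 886 − 3 − 1 = 882.
t* = t_{0.025, 882} = 1.962657.
Margin = t* × SE = 1.962657 × 0.224 = 0.439635.
CI: -1.668 ± 0.439635 → (-2.1076, -1.2284).
With 95% confidence, each one-unit increase in volatile acidity is associated with a change of between -2.1076 and -1.2284 points in wine quality rating, holding the other predictors fixed.

(-2.1076, -1.2284)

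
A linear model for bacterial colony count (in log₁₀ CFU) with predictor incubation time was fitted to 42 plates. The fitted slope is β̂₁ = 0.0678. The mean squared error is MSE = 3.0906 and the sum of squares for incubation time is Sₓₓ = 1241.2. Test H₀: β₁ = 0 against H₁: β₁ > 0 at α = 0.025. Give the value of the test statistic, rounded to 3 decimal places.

SE(β̂₁) = √(MSE/Sₓₓ) = √(3.0906/1241.2) = 0.0499.
t = 0.0678 / 0.0499 = 1.359.
df = n − 2 = 40.
One-sided p ≈ 0.0909, which is ≥ 0.025, so fail to reject H₀.
The data do not give significant evidence that the true slope on incubation time is positive.

t = 1.359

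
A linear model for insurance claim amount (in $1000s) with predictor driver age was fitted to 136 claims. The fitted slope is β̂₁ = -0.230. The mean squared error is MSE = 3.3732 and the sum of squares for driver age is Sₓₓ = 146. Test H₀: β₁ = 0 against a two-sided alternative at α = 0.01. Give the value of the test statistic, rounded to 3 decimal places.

SE(β̂₁) = √(MSE/Sₓₓ) = √(3.3732/146) = 0.152.
t = -0.230 / 0.152 = -1.513.
df = n − 2 = 134.
Two-sided p ≈ 0.1326, which is ≥ 0.01, so fail to reject H₀.
The data do not give significant evidence of an association between driver age and insurance claim amount.

t = -1.513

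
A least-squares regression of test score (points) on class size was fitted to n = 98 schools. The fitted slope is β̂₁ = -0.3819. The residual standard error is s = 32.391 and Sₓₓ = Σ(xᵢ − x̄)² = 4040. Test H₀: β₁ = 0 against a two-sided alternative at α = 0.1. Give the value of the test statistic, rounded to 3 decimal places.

t = -0.749

SE(β̂₁) = s/√Sₓₓ = 32.391/√4040 = 0.509605.
t = -0.3819 / 0.509605 = -0.749.
df = n − 2 = 96.
Two-sided p ≈ 0.4554, which is ≥ 0.1, so fail to reject H₀.
The data do not give significant evidence of an association between class size and test score.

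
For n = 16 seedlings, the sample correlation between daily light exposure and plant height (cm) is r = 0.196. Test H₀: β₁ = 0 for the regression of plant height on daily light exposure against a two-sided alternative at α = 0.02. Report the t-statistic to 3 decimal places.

t = 0.748

t = r·√(n − 2)/√(1 − r²) = 0.196·√14/√0.961584 = 0.748.
df = n − 2 = 14.
Two-sided p ≈ 0.4669, which is ≥ 0.02, so fail to reject H₀.
The data do not give significant evidence of a linear association between daily light exposure and plant height.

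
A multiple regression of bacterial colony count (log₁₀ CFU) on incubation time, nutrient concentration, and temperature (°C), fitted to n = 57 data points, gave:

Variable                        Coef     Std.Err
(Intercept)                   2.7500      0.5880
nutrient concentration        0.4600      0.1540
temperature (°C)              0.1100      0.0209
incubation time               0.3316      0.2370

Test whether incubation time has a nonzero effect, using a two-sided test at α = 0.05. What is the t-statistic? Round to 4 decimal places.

t = 1.3992

Read off: b = 0.3316, SE = 0.2370 for incubation time.
H₀: β₁ = 0 vs H₁: β₁ ≠ 0.
t = 0.3316 / 0.2370 = 1.3992.
df = n − k − 1 = 57 − 3 − 1 = 53.
Two-sided p ≈ 0.1676, which is ≥ 0.05, so fail to reject H₀.
The data do not give significant evidence of an association between incubation time and bacterial colony count, after adjusting for the other predictors.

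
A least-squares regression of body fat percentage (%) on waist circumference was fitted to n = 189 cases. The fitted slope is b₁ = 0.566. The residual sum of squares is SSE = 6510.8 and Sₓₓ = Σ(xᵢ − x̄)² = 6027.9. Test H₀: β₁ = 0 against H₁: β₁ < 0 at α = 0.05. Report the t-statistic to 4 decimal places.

MSE = SSE/(n − 2) = 6510.8/187 = 34.8171.
SE(b₁) = √(MSE/Sₓₓ) = √(34.8171/6027.9) = 0.076.
t = 0.566 / 0.076 = 7.4474.
df = n − 2 = 187.
One-sided p ≈ 1.0000, which is ≥ 0.05, so fail to reject H₀.
The data do not give significant evidence that the true slope on waist circumference is negative.

t = 7.4474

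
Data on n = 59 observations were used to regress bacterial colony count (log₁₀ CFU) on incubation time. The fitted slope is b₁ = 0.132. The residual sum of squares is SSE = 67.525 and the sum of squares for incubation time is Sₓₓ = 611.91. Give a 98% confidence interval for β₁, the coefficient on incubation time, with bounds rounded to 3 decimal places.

(0.027, 0.237)

MSE = SSE/(n − 2) = 67.525/57 = 1.18465.
SE(b₁) = √(MSE/Sₓₓ) = √(1.18465/611.91) = 0.0439998.
df = n − 2 = 57.
t* = t_{0.01, 57} = 2.393568.
Margin = t* × SE = 2.393568 × 0.0439998 = 0.10532.
CI: 0.132 ± 0.10532 → (0.027, 0.237).
With 98% confidence, each one-unit increase in incubation time is associated with a change of between 0.027 and 0.237 log₁₀ CFU in bacterial colony count.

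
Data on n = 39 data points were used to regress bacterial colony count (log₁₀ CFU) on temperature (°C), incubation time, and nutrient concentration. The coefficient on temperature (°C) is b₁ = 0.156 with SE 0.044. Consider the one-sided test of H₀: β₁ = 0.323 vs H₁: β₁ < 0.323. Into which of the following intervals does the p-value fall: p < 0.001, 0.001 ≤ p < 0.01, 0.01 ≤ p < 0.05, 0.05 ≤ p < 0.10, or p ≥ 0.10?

t = (0.156 − 0.323) / 0.044 = -3.795.
df = n − k − 1 = 39 − 3 − 1 = 35.
One-sided p = P(T_{35} < t) ≈ 0.0003.
So p < 0.001.

p < 0.001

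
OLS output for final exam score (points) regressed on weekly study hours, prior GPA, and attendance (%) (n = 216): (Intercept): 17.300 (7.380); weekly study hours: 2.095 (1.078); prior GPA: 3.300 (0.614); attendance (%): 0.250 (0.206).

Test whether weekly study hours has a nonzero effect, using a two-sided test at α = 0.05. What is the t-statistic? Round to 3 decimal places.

Read off: b = 2.095, SE = 1.078 for weekly study hours.
H₀: β₁ = 0 vs H₁: β₁ ≠ 0.
t = 2.095 / 1.078 = 1.943.
df = n − k − 1 = 216 − 3 − 1 = 212.
Two-sided p ≈ 0.0533, which is ≥ 0.05, so fail to reject H₀.
The data do not give significant evidence of an association between weekly study hours and final exam score, after adjusting for the other predictors.

t = 1.943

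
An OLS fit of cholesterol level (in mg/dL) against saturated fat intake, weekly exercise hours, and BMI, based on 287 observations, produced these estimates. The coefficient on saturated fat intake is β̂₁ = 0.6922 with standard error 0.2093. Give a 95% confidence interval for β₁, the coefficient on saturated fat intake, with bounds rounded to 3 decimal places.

df = n − k − 1 = 287 − 3 − 1 = 283.
t* = t_{0.025, 283} = 1.968382.
Margin = t* × SE = 1.968382 × 0.2093 = 0.41198.
CI: 0.6922 ± 0.41198 → (0.280, 1.104).
With 95% confidence, each one-unit increase in saturated fat intake is associated with a change of between 0.280 and 1.104 mg/dL in cholesterol level, holding the other predictors fixed.

(0.280, 1.104)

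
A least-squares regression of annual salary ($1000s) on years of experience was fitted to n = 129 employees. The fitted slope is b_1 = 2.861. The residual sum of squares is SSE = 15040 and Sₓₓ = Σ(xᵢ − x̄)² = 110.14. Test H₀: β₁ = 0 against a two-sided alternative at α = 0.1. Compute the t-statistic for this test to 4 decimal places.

MSE = SSE/(n − 2) = 15040/127 = 118.425.
SE(b_1) = √(MSE/Sₓₓ) = √(118.425/110.14) = 1.03693.
t = 2.861 / 1.03693 = 2.7591.
df = n − 2 = 127.
Two-sided p ≈ 0.0067, which is < 0.1, so reject H₀.
There is evidence that years of experience is associated with annual salary.

t = 2.7591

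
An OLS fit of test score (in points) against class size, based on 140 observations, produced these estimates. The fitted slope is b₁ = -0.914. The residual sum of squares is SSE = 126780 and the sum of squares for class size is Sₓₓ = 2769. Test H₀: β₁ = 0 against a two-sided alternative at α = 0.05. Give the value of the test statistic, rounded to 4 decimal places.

MSE = SSE/(n − 2) = 126780/138 = 918.696.
SE(b₁) = √(MSE/Sₓₓ) = √(918.696/2769) = 0.576002.
t = -0.914 / 0.576002 = -1.5868.
df = n − 2 = 138.
Two-sided p ≈ 0.1148, which is ≥ 0.05, so fail to reject H₀.
The data do not give significant evidence of an association between class size and test score.

t = -1.5868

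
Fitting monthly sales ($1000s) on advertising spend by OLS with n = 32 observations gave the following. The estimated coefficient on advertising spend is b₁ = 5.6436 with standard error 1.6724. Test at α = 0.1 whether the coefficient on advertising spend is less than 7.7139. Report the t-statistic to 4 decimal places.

H₀: β₁ = 7.7139 vs H₁: β₁ < 7.7139.
t = (b₁ − β₁⁰)/SE = (5.6436 − 7.7139) / 1.6724 = -1.2379.
df = n − 2 = 32 − 2 = 30.
One-sided p ≈ 0.1127, which is ≥ 0.1, so fail to reject H₀.
The data do not give significant evidence that the true slope on advertising spend is below 7.7139 $1000s per unit.

t = -1.2379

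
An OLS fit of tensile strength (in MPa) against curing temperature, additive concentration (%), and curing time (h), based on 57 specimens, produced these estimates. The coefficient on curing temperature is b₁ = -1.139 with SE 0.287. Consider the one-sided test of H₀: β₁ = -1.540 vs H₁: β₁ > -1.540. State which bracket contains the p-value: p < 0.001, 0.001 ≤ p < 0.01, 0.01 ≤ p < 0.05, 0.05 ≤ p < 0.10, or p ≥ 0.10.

0.05 ≤ p < 0.10

t = (-1.139 − (-1.540)) / 0.287 = 1.397.
df = n − k − 1 = 57 − 3 − 1 = 53.
One-sided p = P(T_{53} > t) ≈ 0.0841.
So 0.05 ≤ p < 0.10.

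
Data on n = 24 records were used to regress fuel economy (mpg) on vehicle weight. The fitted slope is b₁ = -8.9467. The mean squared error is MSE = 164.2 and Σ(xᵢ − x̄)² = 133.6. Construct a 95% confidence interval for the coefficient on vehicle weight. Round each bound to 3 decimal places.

(-11.246, -6.648)

SE(b₁) = √(MSE/Sₓₓ) = √(164.2/133.6) = 1.10862.
df = n − 2 = 22.
t* = t_{0.025, 22} = 2.073873.
Margin = t* × SE = 2.073873 × 1.10862 = 2.29914.
CI: -8.9467 ± 2.29914 → (-11.246, -6.648).
With 95% confidence, each one-unit increase in vehicle weight is associated with a change of between -11.246 and -6.648 mpg in fuel economy.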